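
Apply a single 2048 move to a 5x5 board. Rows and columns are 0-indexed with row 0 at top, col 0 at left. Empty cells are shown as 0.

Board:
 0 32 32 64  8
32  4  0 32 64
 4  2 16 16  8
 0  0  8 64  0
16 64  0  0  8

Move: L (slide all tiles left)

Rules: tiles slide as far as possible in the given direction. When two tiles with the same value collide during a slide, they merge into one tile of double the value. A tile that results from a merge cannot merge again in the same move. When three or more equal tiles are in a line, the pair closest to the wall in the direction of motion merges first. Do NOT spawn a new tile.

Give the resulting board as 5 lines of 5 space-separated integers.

Slide left:
row 0: [0, 32, 32, 64, 8] -> [64, 64, 8, 0, 0]
row 1: [32, 4, 0, 32, 64] -> [32, 4, 32, 64, 0]
row 2: [4, 2, 16, 16, 8] -> [4, 2, 32, 8, 0]
row 3: [0, 0, 8, 64, 0] -> [8, 64, 0, 0, 0]
row 4: [16, 64, 0, 0, 8] -> [16, 64, 8, 0, 0]

Answer: 64 64  8  0  0
32  4 32 64  0
 4  2 32  8  0
 8 64  0  0  0
16 64  8  0  0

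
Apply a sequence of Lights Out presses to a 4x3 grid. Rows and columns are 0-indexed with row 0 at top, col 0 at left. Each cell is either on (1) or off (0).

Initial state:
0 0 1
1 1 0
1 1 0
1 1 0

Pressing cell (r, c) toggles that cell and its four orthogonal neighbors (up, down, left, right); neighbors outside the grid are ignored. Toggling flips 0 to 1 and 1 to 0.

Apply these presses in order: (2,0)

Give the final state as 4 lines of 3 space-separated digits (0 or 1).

After press 1 at (2,0):
0 0 1
0 1 0
0 0 0
0 1 0

Answer: 0 0 1
0 1 0
0 0 0
0 1 0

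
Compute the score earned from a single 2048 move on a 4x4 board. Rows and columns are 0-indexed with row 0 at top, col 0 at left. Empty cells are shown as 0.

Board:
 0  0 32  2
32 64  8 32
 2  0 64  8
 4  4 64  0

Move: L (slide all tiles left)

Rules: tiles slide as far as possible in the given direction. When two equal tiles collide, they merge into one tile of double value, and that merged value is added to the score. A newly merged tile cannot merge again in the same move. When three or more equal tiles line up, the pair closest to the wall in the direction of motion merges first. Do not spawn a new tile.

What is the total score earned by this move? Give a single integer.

Answer: 8

Derivation:
Slide left:
row 0: [0, 0, 32, 2] -> [32, 2, 0, 0]  score +0 (running 0)
row 1: [32, 64, 8, 32] -> [32, 64, 8, 32]  score +0 (running 0)
row 2: [2, 0, 64, 8] -> [2, 64, 8, 0]  score +0 (running 0)
row 3: [4, 4, 64, 0] -> [8, 64, 0, 0]  score +8 (running 8)
Board after move:
32  2  0  0
32 64  8 32
 2 64  8  0
 8 64  0  0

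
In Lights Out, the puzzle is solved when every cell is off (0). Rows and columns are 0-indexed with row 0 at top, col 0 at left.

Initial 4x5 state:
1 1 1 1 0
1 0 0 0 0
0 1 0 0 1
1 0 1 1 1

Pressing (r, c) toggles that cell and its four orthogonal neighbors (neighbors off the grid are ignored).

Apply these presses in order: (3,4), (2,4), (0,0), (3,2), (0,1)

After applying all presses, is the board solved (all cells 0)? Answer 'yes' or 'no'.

After press 1 at (3,4):
1 1 1 1 0
1 0 0 0 0
0 1 0 0 0
1 0 1 0 0

After press 2 at (2,4):
1 1 1 1 0
1 0 0 0 1
0 1 0 1 1
1 0 1 0 1

After press 3 at (0,0):
0 0 1 1 0
0 0 0 0 1
0 1 0 1 1
1 0 1 0 1

After press 4 at (3,2):
0 0 1 1 0
0 0 0 0 1
0 1 1 1 1
1 1 0 1 1

After press 5 at (0,1):
1 1 0 1 0
0 1 0 0 1
0 1 1 1 1
1 1 0 1 1

Lights still on: 13

Answer: no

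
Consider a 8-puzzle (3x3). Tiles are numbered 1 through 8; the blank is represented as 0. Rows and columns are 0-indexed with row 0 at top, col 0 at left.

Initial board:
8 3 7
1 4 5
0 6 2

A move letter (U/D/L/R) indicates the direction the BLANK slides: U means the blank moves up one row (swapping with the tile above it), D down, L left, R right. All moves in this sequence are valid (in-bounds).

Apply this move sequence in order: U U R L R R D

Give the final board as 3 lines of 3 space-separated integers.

After move 1 (U):
8 3 7
0 4 5
1 6 2

After move 2 (U):
0 3 7
8 4 5
1 6 2

After move 3 (R):
3 0 7
8 4 5
1 6 2

After move 4 (L):
0 3 7
8 4 5
1 6 2

After move 5 (R):
3 0 7
8 4 5
1 6 2

After move 6 (R):
3 7 0
8 4 5
1 6 2

After move 7 (D):
3 7 5
8 4 0
1 6 2

Answer: 3 7 5
8 4 0
1 6 2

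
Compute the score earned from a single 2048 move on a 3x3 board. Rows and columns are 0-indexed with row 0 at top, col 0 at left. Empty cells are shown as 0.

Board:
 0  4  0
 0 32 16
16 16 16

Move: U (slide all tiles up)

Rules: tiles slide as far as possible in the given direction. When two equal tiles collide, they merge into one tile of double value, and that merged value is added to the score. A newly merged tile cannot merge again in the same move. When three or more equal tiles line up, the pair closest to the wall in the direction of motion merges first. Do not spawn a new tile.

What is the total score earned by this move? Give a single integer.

Answer: 32

Derivation:
Slide up:
col 0: [0, 0, 16] -> [16, 0, 0]  score +0 (running 0)
col 1: [4, 32, 16] -> [4, 32, 16]  score +0 (running 0)
col 2: [0, 16, 16] -> [32, 0, 0]  score +32 (running 32)
Board after move:
16  4 32
 0 32  0
 0 16  0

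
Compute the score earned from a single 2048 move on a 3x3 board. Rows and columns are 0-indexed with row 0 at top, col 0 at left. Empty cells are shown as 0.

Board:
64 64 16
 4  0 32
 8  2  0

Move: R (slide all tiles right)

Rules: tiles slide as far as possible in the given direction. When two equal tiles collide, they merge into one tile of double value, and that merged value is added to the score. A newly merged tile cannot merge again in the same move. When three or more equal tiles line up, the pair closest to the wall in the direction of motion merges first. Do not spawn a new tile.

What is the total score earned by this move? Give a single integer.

Answer: 128

Derivation:
Slide right:
row 0: [64, 64, 16] -> [0, 128, 16]  score +128 (running 128)
row 1: [4, 0, 32] -> [0, 4, 32]  score +0 (running 128)
row 2: [8, 2, 0] -> [0, 8, 2]  score +0 (running 128)
Board after move:
  0 128  16
  0   4  32
  0   8   2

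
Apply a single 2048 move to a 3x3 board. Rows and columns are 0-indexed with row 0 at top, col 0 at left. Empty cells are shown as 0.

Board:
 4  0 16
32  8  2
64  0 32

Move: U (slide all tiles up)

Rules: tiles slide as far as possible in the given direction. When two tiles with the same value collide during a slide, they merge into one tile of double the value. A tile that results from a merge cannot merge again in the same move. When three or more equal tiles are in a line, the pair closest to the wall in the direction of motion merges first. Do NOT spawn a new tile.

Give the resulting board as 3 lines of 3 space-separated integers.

Slide up:
col 0: [4, 32, 64] -> [4, 32, 64]
col 1: [0, 8, 0] -> [8, 0, 0]
col 2: [16, 2, 32] -> [16, 2, 32]

Answer:  4  8 16
32  0  2
64  0 32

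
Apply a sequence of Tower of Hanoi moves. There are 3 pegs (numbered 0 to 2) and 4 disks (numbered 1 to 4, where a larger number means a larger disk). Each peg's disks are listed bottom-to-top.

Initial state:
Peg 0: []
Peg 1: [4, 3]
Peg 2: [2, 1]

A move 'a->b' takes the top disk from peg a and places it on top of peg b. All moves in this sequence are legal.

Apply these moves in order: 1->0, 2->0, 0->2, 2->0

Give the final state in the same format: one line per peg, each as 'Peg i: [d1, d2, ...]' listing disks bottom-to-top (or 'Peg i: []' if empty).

After move 1 (1->0):
Peg 0: [3]
Peg 1: [4]
Peg 2: [2, 1]

After move 2 (2->0):
Peg 0: [3, 1]
Peg 1: [4]
Peg 2: [2]

After move 3 (0->2):
Peg 0: [3]
Peg 1: [4]
Peg 2: [2, 1]

After move 4 (2->0):
Peg 0: [3, 1]
Peg 1: [4]
Peg 2: [2]

Answer: Peg 0: [3, 1]
Peg 1: [4]
Peg 2: [2]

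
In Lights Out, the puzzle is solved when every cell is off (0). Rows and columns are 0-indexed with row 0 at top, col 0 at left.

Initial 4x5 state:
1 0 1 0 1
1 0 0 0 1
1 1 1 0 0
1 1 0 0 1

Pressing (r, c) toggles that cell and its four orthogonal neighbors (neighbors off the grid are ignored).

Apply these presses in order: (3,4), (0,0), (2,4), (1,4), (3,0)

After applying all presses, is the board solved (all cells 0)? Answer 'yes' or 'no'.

After press 1 at (3,4):
1 0 1 0 1
1 0 0 0 1
1 1 1 0 1
1 1 0 1 0

After press 2 at (0,0):
0 1 1 0 1
0 0 0 0 1
1 1 1 0 1
1 1 0 1 0

After press 3 at (2,4):
0 1 1 0 1
0 0 0 0 0
1 1 1 1 0
1 1 0 1 1

After press 4 at (1,4):
0 1 1 0 0
0 0 0 1 1
1 1 1 1 1
1 1 0 1 1

After press 5 at (3,0):
0 1 1 0 0
0 0 0 1 1
0 1 1 1 1
0 0 0 1 1

Lights still on: 10

Answer: no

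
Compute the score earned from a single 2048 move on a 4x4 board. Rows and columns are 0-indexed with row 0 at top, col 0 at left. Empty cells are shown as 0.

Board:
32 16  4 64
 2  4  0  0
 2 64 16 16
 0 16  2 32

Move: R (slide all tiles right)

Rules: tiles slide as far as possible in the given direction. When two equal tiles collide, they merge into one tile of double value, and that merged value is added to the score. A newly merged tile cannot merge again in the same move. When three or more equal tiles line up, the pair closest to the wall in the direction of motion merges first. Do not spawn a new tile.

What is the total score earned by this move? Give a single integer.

Slide right:
row 0: [32, 16, 4, 64] -> [32, 16, 4, 64]  score +0 (running 0)
row 1: [2, 4, 0, 0] -> [0, 0, 2, 4]  score +0 (running 0)
row 2: [2, 64, 16, 16] -> [0, 2, 64, 32]  score +32 (running 32)
row 3: [0, 16, 2, 32] -> [0, 16, 2, 32]  score +0 (running 32)
Board after move:
32 16  4 64
 0  0  2  4
 0  2 64 32
 0 16  2 32

Answer: 32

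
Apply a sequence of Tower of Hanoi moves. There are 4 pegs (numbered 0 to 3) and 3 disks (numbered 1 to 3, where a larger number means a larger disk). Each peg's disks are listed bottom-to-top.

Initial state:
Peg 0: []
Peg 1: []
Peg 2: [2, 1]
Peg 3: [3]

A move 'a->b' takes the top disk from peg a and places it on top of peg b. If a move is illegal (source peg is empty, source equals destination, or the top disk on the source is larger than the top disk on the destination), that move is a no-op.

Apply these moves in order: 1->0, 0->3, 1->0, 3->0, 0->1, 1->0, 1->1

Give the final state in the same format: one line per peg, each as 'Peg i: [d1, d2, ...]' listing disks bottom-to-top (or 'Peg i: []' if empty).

Answer: Peg 0: [3]
Peg 1: []
Peg 2: [2, 1]
Peg 3: []

Derivation:
After move 1 (1->0):
Peg 0: []
Peg 1: []
Peg 2: [2, 1]
Peg 3: [3]

After move 2 (0->3):
Peg 0: []
Peg 1: []
Peg 2: [2, 1]
Peg 3: [3]

After move 3 (1->0):
Peg 0: []
Peg 1: []
Peg 2: [2, 1]
Peg 3: [3]

After move 4 (3->0):
Peg 0: [3]
Peg 1: []
Peg 2: [2, 1]
Peg 3: []

After move 5 (0->1):
Peg 0: []
Peg 1: [3]
Peg 2: [2, 1]
Peg 3: []

After move 6 (1->0):
Peg 0: [3]
Peg 1: []
Peg 2: [2, 1]
Peg 3: []

After move 7 (1->1):
Peg 0: [3]
Peg 1: []
Peg 2: [2, 1]
Peg 3: []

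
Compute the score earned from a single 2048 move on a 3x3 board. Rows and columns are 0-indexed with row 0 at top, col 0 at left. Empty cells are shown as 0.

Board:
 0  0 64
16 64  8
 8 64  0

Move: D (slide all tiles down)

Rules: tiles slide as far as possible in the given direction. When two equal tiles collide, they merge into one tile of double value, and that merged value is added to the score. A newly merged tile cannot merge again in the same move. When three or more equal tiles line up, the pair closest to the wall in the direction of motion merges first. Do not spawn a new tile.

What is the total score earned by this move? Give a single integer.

Slide down:
col 0: [0, 16, 8] -> [0, 16, 8]  score +0 (running 0)
col 1: [0, 64, 64] -> [0, 0, 128]  score +128 (running 128)
col 2: [64, 8, 0] -> [0, 64, 8]  score +0 (running 128)
Board after move:
  0   0   0
 16   0  64
  8 128   8

Answer: 128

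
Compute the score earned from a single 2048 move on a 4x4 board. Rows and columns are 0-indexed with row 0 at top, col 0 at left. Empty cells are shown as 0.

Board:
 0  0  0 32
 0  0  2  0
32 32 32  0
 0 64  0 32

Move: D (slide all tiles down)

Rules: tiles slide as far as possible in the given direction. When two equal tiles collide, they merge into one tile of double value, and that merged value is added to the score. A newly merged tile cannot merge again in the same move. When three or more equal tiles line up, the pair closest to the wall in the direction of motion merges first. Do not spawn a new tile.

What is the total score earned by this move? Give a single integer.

Answer: 64

Derivation:
Slide down:
col 0: [0, 0, 32, 0] -> [0, 0, 0, 32]  score +0 (running 0)
col 1: [0, 0, 32, 64] -> [0, 0, 32, 64]  score +0 (running 0)
col 2: [0, 2, 32, 0] -> [0, 0, 2, 32]  score +0 (running 0)
col 3: [32, 0, 0, 32] -> [0, 0, 0, 64]  score +64 (running 64)
Board after move:
 0  0  0  0
 0  0  0  0
 0 32  2  0
32 64 32 64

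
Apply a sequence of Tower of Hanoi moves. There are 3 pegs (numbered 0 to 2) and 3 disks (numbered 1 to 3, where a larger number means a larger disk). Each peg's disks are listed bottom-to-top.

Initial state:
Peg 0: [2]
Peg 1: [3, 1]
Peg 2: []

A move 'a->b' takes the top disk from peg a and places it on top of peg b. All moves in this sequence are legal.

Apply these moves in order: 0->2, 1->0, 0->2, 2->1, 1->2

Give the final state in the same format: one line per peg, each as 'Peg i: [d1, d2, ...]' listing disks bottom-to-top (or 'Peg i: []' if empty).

Answer: Peg 0: []
Peg 1: [3]
Peg 2: [2, 1]

Derivation:
After move 1 (0->2):
Peg 0: []
Peg 1: [3, 1]
Peg 2: [2]

After move 2 (1->0):
Peg 0: [1]
Peg 1: [3]
Peg 2: [2]

After move 3 (0->2):
Peg 0: []
Peg 1: [3]
Peg 2: [2, 1]

After move 4 (2->1):
Peg 0: []
Peg 1: [3, 1]
Peg 2: [2]

After move 5 (1->2):
Peg 0: []
Peg 1: [3]
Peg 2: [2, 1]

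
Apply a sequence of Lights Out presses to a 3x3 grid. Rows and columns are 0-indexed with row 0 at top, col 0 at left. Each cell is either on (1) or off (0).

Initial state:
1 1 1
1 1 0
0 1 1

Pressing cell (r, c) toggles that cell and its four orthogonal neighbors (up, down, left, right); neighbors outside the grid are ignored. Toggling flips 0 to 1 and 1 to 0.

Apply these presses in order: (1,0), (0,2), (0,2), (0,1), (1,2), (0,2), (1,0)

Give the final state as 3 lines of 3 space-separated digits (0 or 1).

Answer: 0 1 0
1 1 0
0 1 0

Derivation:
After press 1 at (1,0):
0 1 1
0 0 0
1 1 1

After press 2 at (0,2):
0 0 0
0 0 1
1 1 1

After press 3 at (0,2):
0 1 1
0 0 0
1 1 1

After press 4 at (0,1):
1 0 0
0 1 0
1 1 1

After press 5 at (1,2):
1 0 1
0 0 1
1 1 0

After press 6 at (0,2):
1 1 0
0 0 0
1 1 0

After press 7 at (1,0):
0 1 0
1 1 0
0 1 0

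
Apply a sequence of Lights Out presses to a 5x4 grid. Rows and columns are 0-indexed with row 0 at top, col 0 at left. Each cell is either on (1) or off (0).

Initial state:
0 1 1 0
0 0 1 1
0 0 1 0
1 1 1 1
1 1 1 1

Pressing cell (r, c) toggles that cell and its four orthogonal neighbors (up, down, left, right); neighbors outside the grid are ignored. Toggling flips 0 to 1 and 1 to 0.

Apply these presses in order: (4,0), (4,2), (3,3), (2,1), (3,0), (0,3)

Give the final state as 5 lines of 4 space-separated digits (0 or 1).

Answer: 0 1 0 1
0 1 1 0
0 1 0 1
1 1 1 0
1 1 0 1

Derivation:
After press 1 at (4,0):
0 1 1 0
0 0 1 1
0 0 1 0
0 1 1 1
0 0 1 1

After press 2 at (4,2):
0 1 1 0
0 0 1 1
0 0 1 0
0 1 0 1
0 1 0 0

After press 3 at (3,3):
0 1 1 0
0 0 1 1
0 0 1 1
0 1 1 0
0 1 0 1

After press 4 at (2,1):
0 1 1 0
0 1 1 1
1 1 0 1
0 0 1 0
0 1 0 1

After press 5 at (3,0):
0 1 1 0
0 1 1 1
0 1 0 1
1 1 1 0
1 1 0 1

After press 6 at (0,3):
0 1 0 1
0 1 1 0
0 1 0 1
1 1 1 0
1 1 0 1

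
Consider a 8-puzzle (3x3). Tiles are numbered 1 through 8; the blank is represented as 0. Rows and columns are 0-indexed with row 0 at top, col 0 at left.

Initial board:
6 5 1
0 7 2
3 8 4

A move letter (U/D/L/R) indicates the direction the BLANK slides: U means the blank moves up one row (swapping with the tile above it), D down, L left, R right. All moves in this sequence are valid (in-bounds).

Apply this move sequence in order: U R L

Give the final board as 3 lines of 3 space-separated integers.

After move 1 (U):
0 5 1
6 7 2
3 8 4

After move 2 (R):
5 0 1
6 7 2
3 8 4

After move 3 (L):
0 5 1
6 7 2
3 8 4

Answer: 0 5 1
6 7 2
3 8 4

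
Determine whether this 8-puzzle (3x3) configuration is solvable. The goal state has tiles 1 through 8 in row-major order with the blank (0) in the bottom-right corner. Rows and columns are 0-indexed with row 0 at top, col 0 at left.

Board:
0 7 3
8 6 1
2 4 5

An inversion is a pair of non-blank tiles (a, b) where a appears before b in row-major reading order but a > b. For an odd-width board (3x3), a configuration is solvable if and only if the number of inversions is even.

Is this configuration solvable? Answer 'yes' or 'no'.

Inversions (pairs i<j in row-major order where tile[i] > tile[j] > 0): 17
17 is odd, so the puzzle is not solvable.

Answer: no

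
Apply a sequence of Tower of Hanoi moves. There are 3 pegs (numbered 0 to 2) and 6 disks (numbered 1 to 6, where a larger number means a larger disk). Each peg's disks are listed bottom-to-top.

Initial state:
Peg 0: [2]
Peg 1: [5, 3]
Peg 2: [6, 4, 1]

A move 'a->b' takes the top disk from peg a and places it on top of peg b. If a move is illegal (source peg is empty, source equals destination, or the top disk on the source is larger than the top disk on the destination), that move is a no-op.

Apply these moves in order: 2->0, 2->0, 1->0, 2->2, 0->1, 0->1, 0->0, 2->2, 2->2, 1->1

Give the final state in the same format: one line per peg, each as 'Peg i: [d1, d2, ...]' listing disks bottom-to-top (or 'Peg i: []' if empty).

After move 1 (2->0):
Peg 0: [2, 1]
Peg 1: [5, 3]
Peg 2: [6, 4]

After move 2 (2->0):
Peg 0: [2, 1]
Peg 1: [5, 3]
Peg 2: [6, 4]

After move 3 (1->0):
Peg 0: [2, 1]
Peg 1: [5, 3]
Peg 2: [6, 4]

After move 4 (2->2):
Peg 0: [2, 1]
Peg 1: [5, 3]
Peg 2: [6, 4]

After move 5 (0->1):
Peg 0: [2]
Peg 1: [5, 3, 1]
Peg 2: [6, 4]

After move 6 (0->1):
Peg 0: [2]
Peg 1: [5, 3, 1]
Peg 2: [6, 4]

After move 7 (0->0):
Peg 0: [2]
Peg 1: [5, 3, 1]
Peg 2: [6, 4]

After move 8 (2->2):
Peg 0: [2]
Peg 1: [5, 3, 1]
Peg 2: [6, 4]

After move 9 (2->2):
Peg 0: [2]
Peg 1: [5, 3, 1]
Peg 2: [6, 4]

After move 10 (1->1):
Peg 0: [2]
Peg 1: [5, 3, 1]
Peg 2: [6, 4]

Answer: Peg 0: [2]
Peg 1: [5, 3, 1]
Peg 2: [6, 4]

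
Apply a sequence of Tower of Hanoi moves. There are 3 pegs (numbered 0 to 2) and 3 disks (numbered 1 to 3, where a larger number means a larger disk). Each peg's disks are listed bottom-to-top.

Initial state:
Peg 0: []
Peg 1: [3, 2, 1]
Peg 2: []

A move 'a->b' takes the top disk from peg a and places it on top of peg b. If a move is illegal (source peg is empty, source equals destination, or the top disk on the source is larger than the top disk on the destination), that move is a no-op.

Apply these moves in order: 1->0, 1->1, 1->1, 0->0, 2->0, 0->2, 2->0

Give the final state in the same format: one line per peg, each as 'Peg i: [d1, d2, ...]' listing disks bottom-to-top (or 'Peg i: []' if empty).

Answer: Peg 0: [1]
Peg 1: [3, 2]
Peg 2: []

Derivation:
After move 1 (1->0):
Peg 0: [1]
Peg 1: [3, 2]
Peg 2: []

After move 2 (1->1):
Peg 0: [1]
Peg 1: [3, 2]
Peg 2: []

After move 3 (1->1):
Peg 0: [1]
Peg 1: [3, 2]
Peg 2: []

After move 4 (0->0):
Peg 0: [1]
Peg 1: [3, 2]
Peg 2: []

After move 5 (2->0):
Peg 0: [1]
Peg 1: [3, 2]
Peg 2: []

After move 6 (0->2):
Peg 0: []
Peg 1: [3, 2]
Peg 2: [1]

After move 7 (2->0):
Peg 0: [1]
Peg 1: [3, 2]
Peg 2: []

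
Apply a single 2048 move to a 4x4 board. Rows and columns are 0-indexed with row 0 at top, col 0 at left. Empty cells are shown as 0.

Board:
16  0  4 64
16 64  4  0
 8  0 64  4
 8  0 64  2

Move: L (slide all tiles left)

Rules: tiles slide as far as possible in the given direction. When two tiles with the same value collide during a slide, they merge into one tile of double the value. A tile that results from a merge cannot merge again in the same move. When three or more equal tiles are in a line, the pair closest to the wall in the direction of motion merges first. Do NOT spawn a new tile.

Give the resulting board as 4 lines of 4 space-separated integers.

Answer: 16  4 64  0
16 64  4  0
 8 64  4  0
 8 64  2  0

Derivation:
Slide left:
row 0: [16, 0, 4, 64] -> [16, 4, 64, 0]
row 1: [16, 64, 4, 0] -> [16, 64, 4, 0]
row 2: [8, 0, 64, 4] -> [8, 64, 4, 0]
row 3: [8, 0, 64, 2] -> [8, 64, 2, 0]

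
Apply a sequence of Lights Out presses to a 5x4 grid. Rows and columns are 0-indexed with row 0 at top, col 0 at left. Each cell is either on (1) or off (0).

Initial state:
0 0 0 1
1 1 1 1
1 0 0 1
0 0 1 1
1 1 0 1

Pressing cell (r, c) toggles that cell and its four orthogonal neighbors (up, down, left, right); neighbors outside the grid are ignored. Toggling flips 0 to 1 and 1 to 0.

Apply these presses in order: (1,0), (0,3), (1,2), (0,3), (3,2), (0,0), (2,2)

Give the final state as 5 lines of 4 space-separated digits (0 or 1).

Answer: 0 1 1 1
1 1 1 0
0 1 1 0
0 1 1 0
1 1 1 1

Derivation:
After press 1 at (1,0):
1 0 0 1
0 0 1 1
0 0 0 1
0 0 1 1
1 1 0 1

After press 2 at (0,3):
1 0 1 0
0 0 1 0
0 0 0 1
0 0 1 1
1 1 0 1

After press 3 at (1,2):
1 0 0 0
0 1 0 1
0 0 1 1
0 0 1 1
1 1 0 1

After press 4 at (0,3):
1 0 1 1
0 1 0 0
0 0 1 1
0 0 1 1
1 1 0 1

After press 5 at (3,2):
1 0 1 1
0 1 0 0
0 0 0 1
0 1 0 0
1 1 1 1

After press 6 at (0,0):
0 1 1 1
1 1 0 0
0 0 0 1
0 1 0 0
1 1 1 1

After press 7 at (2,2):
0 1 1 1
1 1 1 0
0 1 1 0
0 1 1 0
1 1 1 1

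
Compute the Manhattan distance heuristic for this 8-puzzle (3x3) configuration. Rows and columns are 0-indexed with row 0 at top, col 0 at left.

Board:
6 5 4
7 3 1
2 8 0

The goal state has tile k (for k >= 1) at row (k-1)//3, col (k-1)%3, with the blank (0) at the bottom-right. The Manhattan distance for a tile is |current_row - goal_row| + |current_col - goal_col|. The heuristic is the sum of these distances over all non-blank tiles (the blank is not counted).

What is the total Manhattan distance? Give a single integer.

Answer: 16

Derivation:
Tile 6: at (0,0), goal (1,2), distance |0-1|+|0-2| = 3
Tile 5: at (0,1), goal (1,1), distance |0-1|+|1-1| = 1
Tile 4: at (0,2), goal (1,0), distance |0-1|+|2-0| = 3
Tile 7: at (1,0), goal (2,0), distance |1-2|+|0-0| = 1
Tile 3: at (1,1), goal (0,2), distance |1-0|+|1-2| = 2
Tile 1: at (1,2), goal (0,0), distance |1-0|+|2-0| = 3
Tile 2: at (2,0), goal (0,1), distance |2-0|+|0-1| = 3
Tile 8: at (2,1), goal (2,1), distance |2-2|+|1-1| = 0
Sum: 3 + 1 + 3 + 1 + 2 + 3 + 3 + 0 = 16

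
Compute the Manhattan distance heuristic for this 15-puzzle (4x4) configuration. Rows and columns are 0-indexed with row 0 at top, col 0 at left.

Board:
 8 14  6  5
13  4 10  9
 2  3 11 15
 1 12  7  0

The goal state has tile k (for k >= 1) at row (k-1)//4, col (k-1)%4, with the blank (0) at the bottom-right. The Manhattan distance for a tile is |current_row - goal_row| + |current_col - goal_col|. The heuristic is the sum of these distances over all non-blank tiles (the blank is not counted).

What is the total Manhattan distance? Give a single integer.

Tile 8: (0,0)->(1,3) = 4
Tile 14: (0,1)->(3,1) = 3
Tile 6: (0,2)->(1,1) = 2
Tile 5: (0,3)->(1,0) = 4
Tile 13: (1,0)->(3,0) = 2
Tile 4: (1,1)->(0,3) = 3
Tile 10: (1,2)->(2,1) = 2
Tile 9: (1,3)->(2,0) = 4
Tile 2: (2,0)->(0,1) = 3
Tile 3: (2,1)->(0,2) = 3
Tile 11: (2,2)->(2,2) = 0
Tile 15: (2,3)->(3,2) = 2
Tile 1: (3,0)->(0,0) = 3
Tile 12: (3,1)->(2,3) = 3
Tile 7: (3,2)->(1,2) = 2
Sum: 4 + 3 + 2 + 4 + 2 + 3 + 2 + 4 + 3 + 3 + 0 + 2 + 3 + 3 + 2 = 40

Answer: 40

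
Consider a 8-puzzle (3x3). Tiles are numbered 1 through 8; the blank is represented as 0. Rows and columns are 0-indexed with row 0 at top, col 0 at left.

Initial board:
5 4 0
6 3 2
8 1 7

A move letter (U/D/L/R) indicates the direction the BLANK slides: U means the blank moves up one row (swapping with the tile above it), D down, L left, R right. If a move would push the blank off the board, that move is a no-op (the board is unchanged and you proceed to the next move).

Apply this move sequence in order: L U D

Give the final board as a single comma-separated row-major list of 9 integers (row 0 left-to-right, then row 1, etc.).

Answer: 5, 3, 4, 6, 0, 2, 8, 1, 7

Derivation:
After move 1 (L):
5 0 4
6 3 2
8 1 7

After move 2 (U):
5 0 4
6 3 2
8 1 7

After move 3 (D):
5 3 4
6 0 2
8 1 7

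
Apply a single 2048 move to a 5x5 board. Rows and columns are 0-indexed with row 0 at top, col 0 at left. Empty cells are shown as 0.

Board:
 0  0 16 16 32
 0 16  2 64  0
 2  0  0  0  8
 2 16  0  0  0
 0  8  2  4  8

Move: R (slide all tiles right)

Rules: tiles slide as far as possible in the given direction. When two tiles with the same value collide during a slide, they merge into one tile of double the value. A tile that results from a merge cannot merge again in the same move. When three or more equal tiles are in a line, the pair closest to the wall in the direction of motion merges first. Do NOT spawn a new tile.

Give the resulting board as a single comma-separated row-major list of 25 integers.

Slide right:
row 0: [0, 0, 16, 16, 32] -> [0, 0, 0, 32, 32]
row 1: [0, 16, 2, 64, 0] -> [0, 0, 16, 2, 64]
row 2: [2, 0, 0, 0, 8] -> [0, 0, 0, 2, 8]
row 3: [2, 16, 0, 0, 0] -> [0, 0, 0, 2, 16]
row 4: [0, 8, 2, 4, 8] -> [0, 8, 2, 4, 8]

Answer: 0, 0, 0, 32, 32, 0, 0, 16, 2, 64, 0, 0, 0, 2, 8, 0, 0, 0, 2, 16, 0, 8, 2, 4, 8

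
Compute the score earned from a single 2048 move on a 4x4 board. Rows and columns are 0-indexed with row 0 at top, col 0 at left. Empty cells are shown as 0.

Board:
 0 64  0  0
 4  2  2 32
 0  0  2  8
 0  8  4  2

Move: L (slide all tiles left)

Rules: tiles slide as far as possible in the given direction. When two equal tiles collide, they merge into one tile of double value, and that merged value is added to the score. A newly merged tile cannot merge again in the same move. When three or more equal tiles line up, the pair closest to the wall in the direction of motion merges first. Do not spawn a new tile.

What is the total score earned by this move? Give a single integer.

Slide left:
row 0: [0, 64, 0, 0] -> [64, 0, 0, 0]  score +0 (running 0)
row 1: [4, 2, 2, 32] -> [4, 4, 32, 0]  score +4 (running 4)
row 2: [0, 0, 2, 8] -> [2, 8, 0, 0]  score +0 (running 4)
row 3: [0, 8, 4, 2] -> [8, 4, 2, 0]  score +0 (running 4)
Board after move:
64  0  0  0
 4  4 32  0
 2  8  0  0
 8  4  2  0

Answer: 4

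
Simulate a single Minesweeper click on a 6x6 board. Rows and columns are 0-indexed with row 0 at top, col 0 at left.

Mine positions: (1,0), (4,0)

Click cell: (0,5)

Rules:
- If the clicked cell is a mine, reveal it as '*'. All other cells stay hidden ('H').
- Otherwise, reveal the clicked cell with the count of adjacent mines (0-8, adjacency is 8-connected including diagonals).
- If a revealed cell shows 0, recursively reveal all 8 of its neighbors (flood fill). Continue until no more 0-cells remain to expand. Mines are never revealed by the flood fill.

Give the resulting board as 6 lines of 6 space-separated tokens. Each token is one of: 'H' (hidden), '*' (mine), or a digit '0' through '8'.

H 1 0 0 0 0
H 1 0 0 0 0
H 1 0 0 0 0
H 1 0 0 0 0
H 1 0 0 0 0
H 1 0 0 0 0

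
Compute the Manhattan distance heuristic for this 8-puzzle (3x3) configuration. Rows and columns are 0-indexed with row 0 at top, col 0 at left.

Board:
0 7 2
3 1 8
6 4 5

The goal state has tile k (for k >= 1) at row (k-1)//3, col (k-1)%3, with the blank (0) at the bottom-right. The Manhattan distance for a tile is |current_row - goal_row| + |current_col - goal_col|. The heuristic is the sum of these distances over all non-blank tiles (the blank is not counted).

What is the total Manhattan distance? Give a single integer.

Answer: 18

Derivation:
Tile 7: (0,1)->(2,0) = 3
Tile 2: (0,2)->(0,1) = 1
Tile 3: (1,0)->(0,2) = 3
Tile 1: (1,1)->(0,0) = 2
Tile 8: (1,2)->(2,1) = 2
Tile 6: (2,0)->(1,2) = 3
Tile 4: (2,1)->(1,0) = 2
Tile 5: (2,2)->(1,1) = 2
Sum: 3 + 1 + 3 + 2 + 2 + 3 + 2 + 2 = 18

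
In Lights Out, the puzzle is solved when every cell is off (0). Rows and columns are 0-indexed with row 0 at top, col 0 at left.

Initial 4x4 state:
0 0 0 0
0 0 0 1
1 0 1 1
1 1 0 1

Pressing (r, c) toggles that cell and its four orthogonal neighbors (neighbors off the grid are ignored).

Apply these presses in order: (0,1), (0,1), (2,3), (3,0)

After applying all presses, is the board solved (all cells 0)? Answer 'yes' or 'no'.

Answer: yes

Derivation:
After press 1 at (0,1):
1 1 1 0
0 1 0 1
1 0 1 1
1 1 0 1

After press 2 at (0,1):
0 0 0 0
0 0 0 1
1 0 1 1
1 1 0 1

After press 3 at (2,3):
0 0 0 0
0 0 0 0
1 0 0 0
1 1 0 0

After press 4 at (3,0):
0 0 0 0
0 0 0 0
0 0 0 0
0 0 0 0

Lights still on: 0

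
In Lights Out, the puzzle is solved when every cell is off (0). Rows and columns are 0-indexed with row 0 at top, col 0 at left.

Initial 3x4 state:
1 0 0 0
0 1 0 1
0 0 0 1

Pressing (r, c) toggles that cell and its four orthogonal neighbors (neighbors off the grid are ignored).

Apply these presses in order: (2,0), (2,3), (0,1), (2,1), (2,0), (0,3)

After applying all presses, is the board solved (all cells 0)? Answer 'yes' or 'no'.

Answer: no

Derivation:
After press 1 at (2,0):
1 0 0 0
1 1 0 1
1 1 0 1

After press 2 at (2,3):
1 0 0 0
1 1 0 0
1 1 1 0

After press 3 at (0,1):
0 1 1 0
1 0 0 0
1 1 1 0

After press 4 at (2,1):
0 1 1 0
1 1 0 0
0 0 0 0

After press 5 at (2,0):
0 1 1 0
0 1 0 0
1 1 0 0

After press 6 at (0,3):
0 1 0 1
0 1 0 1
1 1 0 0

Lights still on: 6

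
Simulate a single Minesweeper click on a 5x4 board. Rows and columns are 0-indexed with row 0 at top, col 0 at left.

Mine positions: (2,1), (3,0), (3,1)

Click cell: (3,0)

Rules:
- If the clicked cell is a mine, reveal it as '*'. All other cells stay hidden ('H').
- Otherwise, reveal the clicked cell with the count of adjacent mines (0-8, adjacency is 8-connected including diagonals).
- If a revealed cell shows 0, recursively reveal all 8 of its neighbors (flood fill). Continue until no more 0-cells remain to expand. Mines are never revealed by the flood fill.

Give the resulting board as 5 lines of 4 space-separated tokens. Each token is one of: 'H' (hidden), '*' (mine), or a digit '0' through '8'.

H H H H
H H H H
H H H H
* H H H
H H H H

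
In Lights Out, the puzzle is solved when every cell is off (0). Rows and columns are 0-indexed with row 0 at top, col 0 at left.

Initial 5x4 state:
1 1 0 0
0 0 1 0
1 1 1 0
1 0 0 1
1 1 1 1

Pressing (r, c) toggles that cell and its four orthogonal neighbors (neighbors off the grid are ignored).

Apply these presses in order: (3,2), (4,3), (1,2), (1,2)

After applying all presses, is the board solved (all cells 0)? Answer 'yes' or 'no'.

Answer: no

Derivation:
After press 1 at (3,2):
1 1 0 0
0 0 1 0
1 1 0 0
1 1 1 0
1 1 0 1

After press 2 at (4,3):
1 1 0 0
0 0 1 0
1 1 0 0
1 1 1 1
1 1 1 0

After press 3 at (1,2):
1 1 1 0
0 1 0 1
1 1 1 0
1 1 1 1
1 1 1 0

After press 4 at (1,2):
1 1 0 0
0 0 1 0
1 1 0 0
1 1 1 1
1 1 1 0

Lights still on: 12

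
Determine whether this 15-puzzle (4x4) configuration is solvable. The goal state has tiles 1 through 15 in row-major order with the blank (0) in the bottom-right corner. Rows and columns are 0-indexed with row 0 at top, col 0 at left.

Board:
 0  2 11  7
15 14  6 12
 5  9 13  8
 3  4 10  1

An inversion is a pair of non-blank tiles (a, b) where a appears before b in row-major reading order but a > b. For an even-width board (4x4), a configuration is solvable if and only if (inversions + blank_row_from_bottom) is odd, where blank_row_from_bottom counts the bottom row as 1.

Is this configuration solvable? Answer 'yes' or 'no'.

Inversions: 65
Blank is in row 0 (0-indexed from top), which is row 4 counting from the bottom (bottom = 1).
65 + 4 = 69, which is odd, so the puzzle is solvable.

Answer: yes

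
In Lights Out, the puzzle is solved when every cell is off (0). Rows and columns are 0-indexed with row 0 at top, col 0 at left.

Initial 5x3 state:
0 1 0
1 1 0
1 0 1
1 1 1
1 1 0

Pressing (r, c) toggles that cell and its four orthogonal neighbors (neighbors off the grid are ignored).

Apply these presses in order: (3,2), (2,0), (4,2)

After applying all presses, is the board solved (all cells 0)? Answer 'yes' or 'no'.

Answer: no

Derivation:
After press 1 at (3,2):
0 1 0
1 1 0
1 0 0
1 0 0
1 1 1

After press 2 at (2,0):
0 1 0
0 1 0
0 1 0
0 0 0
1 1 1

After press 3 at (4,2):
0 1 0
0 1 0
0 1 0
0 0 1
1 0 0

Lights still on: 5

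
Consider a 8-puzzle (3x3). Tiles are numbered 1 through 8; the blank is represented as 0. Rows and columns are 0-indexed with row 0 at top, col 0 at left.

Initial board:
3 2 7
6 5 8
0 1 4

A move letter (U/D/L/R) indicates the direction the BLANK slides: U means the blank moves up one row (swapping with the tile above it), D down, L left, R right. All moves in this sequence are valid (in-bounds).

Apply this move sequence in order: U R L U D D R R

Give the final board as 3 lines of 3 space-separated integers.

After move 1 (U):
3 2 7
0 5 8
6 1 4

After move 2 (R):
3 2 7
5 0 8
6 1 4

After move 3 (L):
3 2 7
0 5 8
6 1 4

After move 4 (U):
0 2 7
3 5 8
6 1 4

After move 5 (D):
3 2 7
0 5 8
6 1 4

After move 6 (D):
3 2 7
6 5 8
0 1 4

After move 7 (R):
3 2 7
6 5 8
1 0 4

After move 8 (R):
3 2 7
6 5 8
1 4 0

Answer: 3 2 7
6 5 8
1 4 0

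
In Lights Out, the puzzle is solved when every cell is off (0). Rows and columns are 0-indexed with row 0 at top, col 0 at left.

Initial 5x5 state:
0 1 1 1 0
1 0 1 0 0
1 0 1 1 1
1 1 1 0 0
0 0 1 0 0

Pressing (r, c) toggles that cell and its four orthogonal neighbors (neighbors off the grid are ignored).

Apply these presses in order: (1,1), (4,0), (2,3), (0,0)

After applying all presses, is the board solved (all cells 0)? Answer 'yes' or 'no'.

Answer: no

Derivation:
After press 1 at (1,1):
0 0 1 1 0
0 1 0 0 0
1 1 1 1 1
1 1 1 0 0
0 0 1 0 0

After press 2 at (4,0):
0 0 1 1 0
0 1 0 0 0
1 1 1 1 1
0 1 1 0 0
1 1 1 0 0

After press 3 at (2,3):
0 0 1 1 0
0 1 0 1 0
1 1 0 0 0
0 1 1 1 0
1 1 1 0 0

After press 4 at (0,0):
1 1 1 1 0
1 1 0 1 0
1 1 0 0 0
0 1 1 1 0
1 1 1 0 0

Lights still on: 15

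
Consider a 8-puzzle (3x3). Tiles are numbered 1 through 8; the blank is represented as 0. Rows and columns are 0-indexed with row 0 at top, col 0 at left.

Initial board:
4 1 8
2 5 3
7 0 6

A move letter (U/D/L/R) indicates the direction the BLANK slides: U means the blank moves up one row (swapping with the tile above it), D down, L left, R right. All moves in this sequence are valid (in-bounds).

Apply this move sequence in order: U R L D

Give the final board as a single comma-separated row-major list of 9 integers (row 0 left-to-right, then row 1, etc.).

After move 1 (U):
4 1 8
2 0 3
7 5 6

After move 2 (R):
4 1 8
2 3 0
7 5 6

After move 3 (L):
4 1 8
2 0 3
7 5 6

After move 4 (D):
4 1 8
2 5 3
7 0 6

Answer: 4, 1, 8, 2, 5, 3, 7, 0, 6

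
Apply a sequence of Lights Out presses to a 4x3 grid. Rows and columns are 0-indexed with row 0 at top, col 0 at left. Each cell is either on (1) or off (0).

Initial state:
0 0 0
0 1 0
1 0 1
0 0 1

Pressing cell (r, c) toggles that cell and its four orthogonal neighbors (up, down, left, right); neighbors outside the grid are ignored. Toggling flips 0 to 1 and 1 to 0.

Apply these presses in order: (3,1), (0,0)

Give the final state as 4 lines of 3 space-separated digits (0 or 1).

Answer: 1 1 0
1 1 0
1 1 1
1 1 0

Derivation:
After press 1 at (3,1):
0 0 0
0 1 0
1 1 1
1 1 0

After press 2 at (0,0):
1 1 0
1 1 0
1 1 1
1 1 0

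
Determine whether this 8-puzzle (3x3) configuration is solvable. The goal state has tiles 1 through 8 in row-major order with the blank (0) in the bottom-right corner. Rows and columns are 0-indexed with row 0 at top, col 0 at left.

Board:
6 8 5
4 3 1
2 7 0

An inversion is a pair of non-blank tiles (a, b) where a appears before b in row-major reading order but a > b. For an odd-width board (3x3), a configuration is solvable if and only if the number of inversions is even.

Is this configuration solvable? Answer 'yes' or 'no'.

Inversions (pairs i<j in row-major order where tile[i] > tile[j] > 0): 20
20 is even, so the puzzle is solvable.

Answer: yes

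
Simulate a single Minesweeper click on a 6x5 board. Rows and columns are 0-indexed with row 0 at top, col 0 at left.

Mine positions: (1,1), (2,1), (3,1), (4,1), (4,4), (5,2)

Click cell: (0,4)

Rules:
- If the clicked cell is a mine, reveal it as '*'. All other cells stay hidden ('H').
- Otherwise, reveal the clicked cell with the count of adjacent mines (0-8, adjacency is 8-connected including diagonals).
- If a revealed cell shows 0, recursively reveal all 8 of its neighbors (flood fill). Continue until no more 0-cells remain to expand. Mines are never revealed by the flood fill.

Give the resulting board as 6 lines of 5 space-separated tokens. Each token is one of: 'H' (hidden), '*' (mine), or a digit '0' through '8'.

H H 1 0 0
H H 2 0 0
H H 3 0 0
H H 3 1 1
H H H H H
H H H H H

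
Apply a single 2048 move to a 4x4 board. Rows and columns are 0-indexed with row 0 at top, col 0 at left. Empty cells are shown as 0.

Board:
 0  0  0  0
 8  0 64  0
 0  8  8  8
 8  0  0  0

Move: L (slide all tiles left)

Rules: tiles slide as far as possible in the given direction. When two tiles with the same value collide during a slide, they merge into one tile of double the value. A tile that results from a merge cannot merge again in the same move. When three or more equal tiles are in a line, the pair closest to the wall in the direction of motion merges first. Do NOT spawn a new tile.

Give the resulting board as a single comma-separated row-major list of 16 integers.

Answer: 0, 0, 0, 0, 8, 64, 0, 0, 16, 8, 0, 0, 8, 0, 0, 0

Derivation:
Slide left:
row 0: [0, 0, 0, 0] -> [0, 0, 0, 0]
row 1: [8, 0, 64, 0] -> [8, 64, 0, 0]
row 2: [0, 8, 8, 8] -> [16, 8, 0, 0]
row 3: [8, 0, 0, 0] -> [8, 0, 0, 0]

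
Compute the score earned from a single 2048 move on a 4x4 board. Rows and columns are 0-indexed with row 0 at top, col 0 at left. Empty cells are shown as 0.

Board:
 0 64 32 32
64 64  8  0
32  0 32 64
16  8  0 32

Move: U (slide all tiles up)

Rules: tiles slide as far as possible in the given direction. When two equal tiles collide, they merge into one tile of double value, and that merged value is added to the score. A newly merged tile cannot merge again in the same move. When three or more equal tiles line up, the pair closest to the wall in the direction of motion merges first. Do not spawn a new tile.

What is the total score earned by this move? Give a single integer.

Answer: 128

Derivation:
Slide up:
col 0: [0, 64, 32, 16] -> [64, 32, 16, 0]  score +0 (running 0)
col 1: [64, 64, 0, 8] -> [128, 8, 0, 0]  score +128 (running 128)
col 2: [32, 8, 32, 0] -> [32, 8, 32, 0]  score +0 (running 128)
col 3: [32, 0, 64, 32] -> [32, 64, 32, 0]  score +0 (running 128)
Board after move:
 64 128  32  32
 32   8   8  64
 16   0  32  32
  0   0   0   0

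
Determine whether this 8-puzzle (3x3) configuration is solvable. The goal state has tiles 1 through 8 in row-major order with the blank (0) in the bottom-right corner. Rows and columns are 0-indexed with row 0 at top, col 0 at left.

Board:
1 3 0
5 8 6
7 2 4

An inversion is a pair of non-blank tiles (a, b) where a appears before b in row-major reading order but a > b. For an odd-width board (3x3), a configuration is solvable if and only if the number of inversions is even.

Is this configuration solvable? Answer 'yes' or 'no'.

Inversions (pairs i<j in row-major order where tile[i] > tile[j] > 0): 11
11 is odd, so the puzzle is not solvable.

Answer: no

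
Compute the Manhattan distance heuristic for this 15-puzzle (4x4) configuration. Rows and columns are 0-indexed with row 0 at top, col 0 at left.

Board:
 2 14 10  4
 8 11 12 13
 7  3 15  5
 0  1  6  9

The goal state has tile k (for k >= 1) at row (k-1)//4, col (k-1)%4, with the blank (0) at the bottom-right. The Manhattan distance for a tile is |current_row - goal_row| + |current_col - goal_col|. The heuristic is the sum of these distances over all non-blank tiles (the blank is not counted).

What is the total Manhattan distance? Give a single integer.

Answer: 41

Derivation:
Tile 2: at (0,0), goal (0,1), distance |0-0|+|0-1| = 1
Tile 14: at (0,1), goal (3,1), distance |0-3|+|1-1| = 3
Tile 10: at (0,2), goal (2,1), distance |0-2|+|2-1| = 3
Tile 4: at (0,3), goal (0,3), distance |0-0|+|3-3| = 0
Tile 8: at (1,0), goal (1,3), distance |1-1|+|0-3| = 3
Tile 11: at (1,1), goal (2,2), distance |1-2|+|1-2| = 2
Tile 12: at (1,2), goal (2,3), distance |1-2|+|2-3| = 2
Tile 13: at (1,3), goal (3,0), distance |1-3|+|3-0| = 5
Tile 7: at (2,0), goal (1,2), distance |2-1|+|0-2| = 3
Tile 3: at (2,1), goal (0,2), distance |2-0|+|1-2| = 3
Tile 15: at (2,2), goal (3,2), distance |2-3|+|2-2| = 1
Tile 5: at (2,3), goal (1,0), distance |2-1|+|3-0| = 4
Tile 1: at (3,1), goal (0,0), distance |3-0|+|1-0| = 4
Tile 6: at (3,2), goal (1,1), distance |3-1|+|2-1| = 3
Tile 9: at (3,3), goal (2,0), distance |3-2|+|3-0| = 4
Sum: 1 + 3 + 3 + 0 + 3 + 2 + 2 + 5 + 3 + 3 + 1 + 4 + 4 + 3 + 4 = 41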